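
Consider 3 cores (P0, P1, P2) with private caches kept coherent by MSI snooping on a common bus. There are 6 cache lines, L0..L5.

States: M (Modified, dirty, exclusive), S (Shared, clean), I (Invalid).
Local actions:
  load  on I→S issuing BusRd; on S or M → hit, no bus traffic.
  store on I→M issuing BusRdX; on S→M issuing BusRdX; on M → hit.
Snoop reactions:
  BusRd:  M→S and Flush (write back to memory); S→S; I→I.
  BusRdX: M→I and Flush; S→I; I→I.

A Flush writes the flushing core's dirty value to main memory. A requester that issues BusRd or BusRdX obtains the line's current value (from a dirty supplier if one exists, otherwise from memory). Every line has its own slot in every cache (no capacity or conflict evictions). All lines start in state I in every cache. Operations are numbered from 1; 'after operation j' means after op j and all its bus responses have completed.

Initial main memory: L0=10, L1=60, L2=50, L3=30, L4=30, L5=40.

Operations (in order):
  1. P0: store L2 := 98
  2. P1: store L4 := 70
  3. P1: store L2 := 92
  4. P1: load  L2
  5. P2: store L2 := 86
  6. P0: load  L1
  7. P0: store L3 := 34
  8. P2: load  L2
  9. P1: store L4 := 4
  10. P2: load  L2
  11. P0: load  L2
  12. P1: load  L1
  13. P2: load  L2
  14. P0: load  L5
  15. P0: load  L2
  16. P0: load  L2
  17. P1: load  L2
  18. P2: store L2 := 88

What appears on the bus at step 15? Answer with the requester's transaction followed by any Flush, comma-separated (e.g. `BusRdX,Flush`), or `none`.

bus = none

1. P0: store L2 := 98  bus=[BusRdX]  L2: P0=M P1=I P2=I  mem[L2]=50
2. P1: store L4 := 70  bus=[BusRdX]  L4: P0=I P1=M P2=I  mem[L4]=30
3. P1: store L2 := 92  bus=[BusRdX,Flush]  L2: P0=I P1=M P2=I  mem[L2]=98
4. P1: load  L2  bus=[-]  L2: P0=I P1=M P2=I  mem[L2]=98
5. P2: store L2 := 86  bus=[BusRdX,Flush]  L2: P0=I P1=I P2=M  mem[L2]=92
6. P0: load  L1  bus=[BusRd]  L1: P0=S P1=I P2=I  mem[L1]=60
7. P0: store L3 := 34  bus=[BusRdX]  L3: P0=M P1=I P2=I  mem[L3]=30
8. P2: load  L2  bus=[-]  L2: P0=I P1=I P2=M  mem[L2]=92
9. P1: store L4 := 4  bus=[-]  L4: P0=I P1=M P2=I  mem[L4]=30
10. P2: load  L2  bus=[-]  L2: P0=I P1=I P2=M  mem[L2]=92
11. P0: load  L2  bus=[BusRd,Flush]  L2: P0=S P1=I P2=S  mem[L2]=86
12. P1: load  L1  bus=[BusRd]  L1: P0=S P1=S P2=I  mem[L1]=60
13. P2: load  L2  bus=[-]  L2: P0=S P1=I P2=S  mem[L2]=86
14. P0: load  L5  bus=[BusRd]  L5: P0=S P1=I P2=I  mem[L5]=40
15. P0: load  L2  bus=[-]  L2: P0=S P1=I P2=S  mem[L2]=86
16. P0: load  L2  bus=[-]  L2: P0=S P1=I P2=S  mem[L2]=86
17. P1: load  L2  bus=[BusRd]  L2: P0=S P1=S P2=S  mem[L2]=86
18. P2: store L2 := 88  bus=[BusRdX]  L2: P0=I P1=I P2=M  mem[L2]=86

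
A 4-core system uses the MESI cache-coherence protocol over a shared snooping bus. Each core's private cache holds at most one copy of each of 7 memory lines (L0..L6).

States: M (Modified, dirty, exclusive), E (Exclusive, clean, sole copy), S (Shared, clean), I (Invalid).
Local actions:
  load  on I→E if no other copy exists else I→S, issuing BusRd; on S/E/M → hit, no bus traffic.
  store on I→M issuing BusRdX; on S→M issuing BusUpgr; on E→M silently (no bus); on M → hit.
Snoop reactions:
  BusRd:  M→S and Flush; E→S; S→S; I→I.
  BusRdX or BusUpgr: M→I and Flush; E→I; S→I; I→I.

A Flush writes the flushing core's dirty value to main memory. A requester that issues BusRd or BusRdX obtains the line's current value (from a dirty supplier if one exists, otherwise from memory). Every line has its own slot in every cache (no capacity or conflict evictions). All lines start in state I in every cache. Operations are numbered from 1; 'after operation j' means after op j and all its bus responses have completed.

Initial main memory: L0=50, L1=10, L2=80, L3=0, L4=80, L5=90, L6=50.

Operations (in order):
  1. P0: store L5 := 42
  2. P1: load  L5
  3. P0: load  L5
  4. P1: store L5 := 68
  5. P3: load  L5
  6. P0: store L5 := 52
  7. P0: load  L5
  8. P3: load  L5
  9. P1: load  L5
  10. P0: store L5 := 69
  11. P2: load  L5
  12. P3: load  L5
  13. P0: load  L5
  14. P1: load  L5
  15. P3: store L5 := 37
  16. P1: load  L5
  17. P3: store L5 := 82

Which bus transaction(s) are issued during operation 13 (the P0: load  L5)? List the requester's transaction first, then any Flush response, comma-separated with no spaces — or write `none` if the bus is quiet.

bus = none

step 1: P0: store L5 := 42  ⟶  MIII  (L5)  txn=BusRdX  M[L5]=90
step 2: P1: load  L5  ⟶  SSII  (L5)  txn=BusRd+Flush  M[L5]=42
step 3: P0: load  L5  ⟶  SSII  (L5)  txn=∅  M[L5]=42
step 4: P1: store L5 := 68  ⟶  IMII  (L5)  txn=BusUpgr  M[L5]=42
step 5: P3: load  L5  ⟶  ISIS  (L5)  txn=BusRd+Flush  M[L5]=68
step 6: P0: store L5 := 52  ⟶  MIII  (L5)  txn=BusRdX  M[L5]=68
step 7: P0: load  L5  ⟶  MIII  (L5)  txn=∅  M[L5]=68
step 8: P3: load  L5  ⟶  SIIS  (L5)  txn=BusRd+Flush  M[L5]=52
step 9: P1: load  L5  ⟶  SSIS  (L5)  txn=BusRd  M[L5]=52
step 10: P0: store L5 := 69  ⟶  MIII  (L5)  txn=BusUpgr  M[L5]=52
step 11: P2: load  L5  ⟶  SISI  (L5)  txn=BusRd+Flush  M[L5]=69
step 12: P3: load  L5  ⟶  SISS  (L5)  txn=BusRd  M[L5]=69
step 13: P0: load  L5  ⟶  SISS  (L5)  txn=∅  M[L5]=69
step 14: P1: load  L5  ⟶  SSSS  (L5)  txn=BusRd  M[L5]=69
step 15: P3: store L5 := 37  ⟶  IIIM  (L5)  txn=BusUpgr  M[L5]=69
step 16: P1: load  L5  ⟶  ISIS  (L5)  txn=BusRd+Flush  M[L5]=37
step 17: P3: store L5 := 82  ⟶  IIIM  (L5)  txn=BusUpgr  M[L5]=37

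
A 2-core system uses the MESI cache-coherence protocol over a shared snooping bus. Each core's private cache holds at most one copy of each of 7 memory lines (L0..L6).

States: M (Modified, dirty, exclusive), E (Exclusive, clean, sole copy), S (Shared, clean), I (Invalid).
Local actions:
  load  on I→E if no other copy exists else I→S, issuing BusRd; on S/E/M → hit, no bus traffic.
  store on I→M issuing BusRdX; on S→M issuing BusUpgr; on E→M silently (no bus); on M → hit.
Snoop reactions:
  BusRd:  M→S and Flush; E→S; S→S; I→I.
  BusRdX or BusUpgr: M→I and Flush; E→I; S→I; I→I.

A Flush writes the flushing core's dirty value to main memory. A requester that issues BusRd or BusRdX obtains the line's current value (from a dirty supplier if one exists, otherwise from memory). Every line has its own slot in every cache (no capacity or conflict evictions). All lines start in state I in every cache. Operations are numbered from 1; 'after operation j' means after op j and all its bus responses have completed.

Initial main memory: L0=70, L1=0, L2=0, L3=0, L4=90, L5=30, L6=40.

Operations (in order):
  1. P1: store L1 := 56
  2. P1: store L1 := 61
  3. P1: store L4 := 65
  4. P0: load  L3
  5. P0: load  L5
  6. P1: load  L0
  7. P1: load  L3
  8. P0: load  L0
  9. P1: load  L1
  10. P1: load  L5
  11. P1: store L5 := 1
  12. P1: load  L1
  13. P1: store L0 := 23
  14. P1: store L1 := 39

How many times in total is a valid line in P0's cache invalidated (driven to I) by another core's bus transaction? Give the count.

invalidations = 2

[1] P1: store L1 := 56 | P0:I, P1:M(56) | bus: BusRdX
[2] P1: store L1 := 61 | P0:I, P1:M(61) | bus: none
[3] P1: store L4 := 65 | P0:I, P1:M(65) | bus: BusRdX
[4] P0: load  L3 | P0:E(0), P1:I | bus: BusRd
[5] P0: load  L5 | P0:E(30), P1:I | bus: BusRd
[6] P1: load  L0 | P0:I, P1:E(70) | bus: BusRd
[7] P1: load  L3 | P0:S(0), P1:S(0) | bus: BusRd
[8] P0: load  L0 | P0:S(70), P1:S(70) | bus: BusRd
[9] P1: load  L1 | P0:I, P1:M(61) | bus: none
[10] P1: load  L5 | P0:S(30), P1:S(30) | bus: BusRd
[11] P1: store L5 := 1 | P0:I, P1:M(1) | bus: BusUpgr
[12] P1: load  L1 | P0:I, P1:M(61) | bus: none
[13] P1: store L0 := 23 | P0:I, P1:M(23) | bus: BusUpgr
[14] P1: store L1 := 39 | P0:I, P1:M(39) | bus: none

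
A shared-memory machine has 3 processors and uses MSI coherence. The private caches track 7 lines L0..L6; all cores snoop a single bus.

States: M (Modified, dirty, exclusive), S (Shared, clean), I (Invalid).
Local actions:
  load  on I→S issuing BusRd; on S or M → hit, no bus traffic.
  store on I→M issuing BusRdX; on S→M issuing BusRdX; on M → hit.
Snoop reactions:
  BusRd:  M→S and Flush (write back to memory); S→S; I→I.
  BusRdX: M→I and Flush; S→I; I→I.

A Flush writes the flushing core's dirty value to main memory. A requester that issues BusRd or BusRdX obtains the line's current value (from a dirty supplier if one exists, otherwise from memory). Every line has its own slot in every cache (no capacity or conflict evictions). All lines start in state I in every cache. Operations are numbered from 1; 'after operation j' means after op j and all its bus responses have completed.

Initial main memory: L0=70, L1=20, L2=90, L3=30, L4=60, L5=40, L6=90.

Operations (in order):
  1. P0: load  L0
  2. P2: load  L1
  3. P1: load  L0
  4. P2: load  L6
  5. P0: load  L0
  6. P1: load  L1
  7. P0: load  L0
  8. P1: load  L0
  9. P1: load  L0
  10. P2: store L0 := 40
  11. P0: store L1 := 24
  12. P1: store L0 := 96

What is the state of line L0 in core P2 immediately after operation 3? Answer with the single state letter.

  op1 P0: load  L0 → S/I/I on L0; bus BusRd; mem=70
  op2 P2: load  L1 → I/I/S on L1; bus BusRd; mem=20
  op3 P1: load  L0 → S/S/I on L0; bus BusRd; mem=70
  op4 P2: load  L6 → I/I/S on L6; bus BusRd; mem=90
  op5 P0: load  L0 → S/S/I on L0; bus (none); mem=70
  op6 P1: load  L1 → I/S/S on L1; bus BusRd; mem=20
  op7 P0: load  L0 → S/S/I on L0; bus (none); mem=70
  op8 P1: load  L0 → S/S/I on L0; bus (none); mem=70
  op9 P1: load  L0 → S/S/I on L0; bus (none); mem=70
  op10 P2: store L0 := 40 → I/I/M on L0; bus BusRdX; mem=70
  op11 P0: store L1 := 24 → M/I/I on L1; bus BusRdX; mem=20
  op12 P1: store L0 := 96 → I/M/I on L0; bus BusRdX Flush; mem=40

state = I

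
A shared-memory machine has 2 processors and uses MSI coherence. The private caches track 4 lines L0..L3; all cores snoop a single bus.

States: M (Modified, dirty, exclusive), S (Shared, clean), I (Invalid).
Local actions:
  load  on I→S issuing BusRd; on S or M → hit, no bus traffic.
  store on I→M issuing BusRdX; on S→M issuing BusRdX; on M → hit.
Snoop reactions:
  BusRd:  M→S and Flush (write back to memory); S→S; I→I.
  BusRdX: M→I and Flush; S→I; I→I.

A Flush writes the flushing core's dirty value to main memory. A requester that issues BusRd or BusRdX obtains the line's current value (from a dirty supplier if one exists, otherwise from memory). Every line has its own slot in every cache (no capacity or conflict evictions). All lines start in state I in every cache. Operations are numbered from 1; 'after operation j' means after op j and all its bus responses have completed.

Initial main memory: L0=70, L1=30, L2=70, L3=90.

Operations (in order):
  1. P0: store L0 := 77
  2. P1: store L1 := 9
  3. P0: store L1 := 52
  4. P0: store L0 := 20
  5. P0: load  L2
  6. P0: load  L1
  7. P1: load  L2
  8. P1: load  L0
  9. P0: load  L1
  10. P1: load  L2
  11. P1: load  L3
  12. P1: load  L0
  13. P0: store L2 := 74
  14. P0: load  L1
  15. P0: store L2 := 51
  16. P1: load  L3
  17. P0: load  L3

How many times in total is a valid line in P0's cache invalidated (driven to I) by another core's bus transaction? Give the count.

step 1: P0: store L0 := 77  ⟶  MI  (L0)  txn=BusRdX  M[L0]=70
step 2: P1: store L1 := 9  ⟶  IM  (L1)  txn=BusRdX  M[L1]=30
step 3: P0: store L1 := 52  ⟶  MI  (L1)  txn=BusRdX+Flush  M[L1]=9
step 4: P0: store L0 := 20  ⟶  MI  (L0)  txn=∅  M[L0]=70
step 5: P0: load  L2  ⟶  SI  (L2)  txn=BusRd  M[L2]=70
step 6: P0: load  L1  ⟶  MI  (L1)  txn=∅  M[L1]=9
step 7: P1: load  L2  ⟶  SS  (L2)  txn=BusRd  M[L2]=70
step 8: P1: load  L0  ⟶  SS  (L0)  txn=BusRd+Flush  M[L0]=20
step 9: P0: load  L1  ⟶  MI  (L1)  txn=∅  M[L1]=9
step 10: P1: load  L2  ⟶  SS  (L2)  txn=∅  M[L2]=70
step 11: P1: load  L3  ⟶  IS  (L3)  txn=BusRd  M[L3]=90
step 12: P1: load  L0  ⟶  SS  (L0)  txn=∅  M[L0]=20
step 13: P0: store L2 := 74  ⟶  MI  (L2)  txn=BusRdX  M[L2]=70
step 14: P0: load  L1  ⟶  MI  (L1)  txn=∅  M[L1]=9
step 15: P0: store L2 := 51  ⟶  MI  (L2)  txn=∅  M[L2]=70
step 16: P1: load  L3  ⟶  IS  (L3)  txn=∅  M[L3]=90
step 17: P0: load  L3  ⟶  SS  (L3)  txn=BusRd  M[L3]=90

invalidations = 0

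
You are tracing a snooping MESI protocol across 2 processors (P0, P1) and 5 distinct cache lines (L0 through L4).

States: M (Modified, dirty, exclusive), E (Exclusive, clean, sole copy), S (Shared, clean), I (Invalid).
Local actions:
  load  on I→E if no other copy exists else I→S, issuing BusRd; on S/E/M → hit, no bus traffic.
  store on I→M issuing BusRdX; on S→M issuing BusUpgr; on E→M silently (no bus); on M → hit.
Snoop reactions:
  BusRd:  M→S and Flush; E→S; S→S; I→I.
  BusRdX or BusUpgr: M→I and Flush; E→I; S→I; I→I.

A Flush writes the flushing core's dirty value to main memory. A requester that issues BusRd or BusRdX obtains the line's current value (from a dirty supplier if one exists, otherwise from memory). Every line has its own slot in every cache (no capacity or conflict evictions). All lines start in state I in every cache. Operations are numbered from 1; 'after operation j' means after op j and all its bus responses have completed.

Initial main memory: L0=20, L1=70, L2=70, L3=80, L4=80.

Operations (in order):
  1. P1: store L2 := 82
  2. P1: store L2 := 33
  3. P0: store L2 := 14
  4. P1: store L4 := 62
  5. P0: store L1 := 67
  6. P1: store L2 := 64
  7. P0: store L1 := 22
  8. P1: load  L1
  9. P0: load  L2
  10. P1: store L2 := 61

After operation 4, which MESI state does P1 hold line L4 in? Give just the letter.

1. P1: store L2 := 82  bus=[BusRdX]  L2: P0=I P1=M  mem[L2]=70
2. P1: store L2 := 33  bus=[-]  L2: P0=I P1=M  mem[L2]=70
3. P0: store L2 := 14  bus=[BusRdX,Flush]  L2: P0=M P1=I  mem[L2]=33
4. P1: store L4 := 62  bus=[BusRdX]  L4: P0=I P1=M  mem[L4]=80
5. P0: store L1 := 67  bus=[BusRdX]  L1: P0=M P1=I  mem[L1]=70
6. P1: store L2 := 64  bus=[BusRdX,Flush]  L2: P0=I P1=M  mem[L2]=14
7. P0: store L1 := 22  bus=[-]  L1: P0=M P1=I  mem[L1]=70
8. P1: load  L1  bus=[BusRd,Flush]  L1: P0=S P1=S  mem[L1]=22
9. P0: load  L2  bus=[BusRd,Flush]  L2: P0=S P1=S  mem[L2]=64
10. P1: store L2 := 61  bus=[BusUpgr]  L2: P0=I P1=M  mem[L2]=64

state = M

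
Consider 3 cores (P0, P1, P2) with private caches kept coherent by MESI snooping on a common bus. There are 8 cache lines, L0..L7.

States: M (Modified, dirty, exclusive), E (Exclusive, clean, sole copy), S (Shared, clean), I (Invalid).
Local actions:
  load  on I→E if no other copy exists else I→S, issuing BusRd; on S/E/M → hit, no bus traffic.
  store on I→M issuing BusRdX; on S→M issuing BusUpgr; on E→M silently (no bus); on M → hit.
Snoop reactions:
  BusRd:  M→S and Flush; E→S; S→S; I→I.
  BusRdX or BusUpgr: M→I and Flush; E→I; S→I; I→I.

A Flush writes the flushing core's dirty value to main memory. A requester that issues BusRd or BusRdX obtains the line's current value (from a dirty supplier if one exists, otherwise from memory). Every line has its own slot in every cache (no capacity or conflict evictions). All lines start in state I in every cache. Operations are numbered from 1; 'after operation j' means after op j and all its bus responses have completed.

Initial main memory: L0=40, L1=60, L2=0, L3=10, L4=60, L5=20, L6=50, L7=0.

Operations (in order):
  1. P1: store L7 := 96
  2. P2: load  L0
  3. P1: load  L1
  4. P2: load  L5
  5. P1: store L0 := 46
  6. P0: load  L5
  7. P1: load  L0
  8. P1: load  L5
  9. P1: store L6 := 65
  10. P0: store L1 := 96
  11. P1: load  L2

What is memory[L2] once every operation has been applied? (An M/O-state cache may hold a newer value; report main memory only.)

1. P1: store L7 := 96  bus=[BusRdX]  L7: P0=I P1=M P2=I  mem[L7]=0
2. P2: load  L0  bus=[BusRd]  L0: P0=I P1=I P2=E  mem[L0]=40
3. P1: load  L1  bus=[BusRd]  L1: P0=I P1=E P2=I  mem[L1]=60
4. P2: load  L5  bus=[BusRd]  L5: P0=I P1=I P2=E  mem[L5]=20
5. P1: store L0 := 46  bus=[BusRdX]  L0: P0=I P1=M P2=I  mem[L0]=40
6. P0: load  L5  bus=[BusRd]  L5: P0=S P1=I P2=S  mem[L5]=20
7. P1: load  L0  bus=[-]  L0: P0=I P1=M P2=I  mem[L0]=40
8. P1: load  L5  bus=[BusRd]  L5: P0=S P1=S P2=S  mem[L5]=20
9. P1: store L6 := 65  bus=[BusRdX]  L6: P0=I P1=M P2=I  mem[L6]=50
10. P0: store L1 := 96  bus=[BusRdX]  L1: P0=M P1=I P2=I  mem[L1]=60
11. P1: load  L2  bus=[BusRd]  L2: P0=I P1=E P2=I  mem[L2]=0

memory[L2] = 0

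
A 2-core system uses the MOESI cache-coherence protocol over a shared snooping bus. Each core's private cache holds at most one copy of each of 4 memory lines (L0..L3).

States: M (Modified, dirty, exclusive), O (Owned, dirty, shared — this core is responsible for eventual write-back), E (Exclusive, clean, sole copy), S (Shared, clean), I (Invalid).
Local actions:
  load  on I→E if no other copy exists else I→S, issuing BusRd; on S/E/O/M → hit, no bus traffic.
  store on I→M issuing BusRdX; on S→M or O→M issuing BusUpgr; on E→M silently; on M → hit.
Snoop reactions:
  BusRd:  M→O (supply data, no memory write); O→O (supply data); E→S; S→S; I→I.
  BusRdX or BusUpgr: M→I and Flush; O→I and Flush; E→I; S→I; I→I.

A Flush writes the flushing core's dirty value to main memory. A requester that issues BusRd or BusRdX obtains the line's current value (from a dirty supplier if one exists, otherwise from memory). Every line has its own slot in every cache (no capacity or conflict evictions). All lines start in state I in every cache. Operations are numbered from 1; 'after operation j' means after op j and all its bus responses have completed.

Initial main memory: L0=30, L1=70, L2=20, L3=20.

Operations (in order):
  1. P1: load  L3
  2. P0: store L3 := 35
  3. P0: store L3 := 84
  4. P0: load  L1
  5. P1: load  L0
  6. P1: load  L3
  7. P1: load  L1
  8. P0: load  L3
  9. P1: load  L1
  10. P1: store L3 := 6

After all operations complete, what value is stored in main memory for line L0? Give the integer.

  op1 P1: load  L3 → I/E on L3; bus BusRd; mem=20
  op2 P0: store L3 := 35 → M/I on L3; bus BusRdX; mem=20
  op3 P0: store L3 := 84 → M/I on L3; bus (none); mem=20
  op4 P0: load  L1 → E/I on L1; bus BusRd; mem=70
  op5 P1: load  L0 → I/E on L0; bus BusRd; mem=30
  op6 P1: load  L3 → O/S on L3; bus BusRd; mem=20
  op7 P1: load  L1 → S/S on L1; bus BusRd; mem=70
  op8 P0: load  L3 → O/S on L3; bus (none); mem=20
  op9 P1: load  L1 → S/S on L1; bus (none); mem=70
  op10 P1: store L3 := 6 → I/M on L3; bus BusUpgr Flush; mem=84

memory[L0] = 30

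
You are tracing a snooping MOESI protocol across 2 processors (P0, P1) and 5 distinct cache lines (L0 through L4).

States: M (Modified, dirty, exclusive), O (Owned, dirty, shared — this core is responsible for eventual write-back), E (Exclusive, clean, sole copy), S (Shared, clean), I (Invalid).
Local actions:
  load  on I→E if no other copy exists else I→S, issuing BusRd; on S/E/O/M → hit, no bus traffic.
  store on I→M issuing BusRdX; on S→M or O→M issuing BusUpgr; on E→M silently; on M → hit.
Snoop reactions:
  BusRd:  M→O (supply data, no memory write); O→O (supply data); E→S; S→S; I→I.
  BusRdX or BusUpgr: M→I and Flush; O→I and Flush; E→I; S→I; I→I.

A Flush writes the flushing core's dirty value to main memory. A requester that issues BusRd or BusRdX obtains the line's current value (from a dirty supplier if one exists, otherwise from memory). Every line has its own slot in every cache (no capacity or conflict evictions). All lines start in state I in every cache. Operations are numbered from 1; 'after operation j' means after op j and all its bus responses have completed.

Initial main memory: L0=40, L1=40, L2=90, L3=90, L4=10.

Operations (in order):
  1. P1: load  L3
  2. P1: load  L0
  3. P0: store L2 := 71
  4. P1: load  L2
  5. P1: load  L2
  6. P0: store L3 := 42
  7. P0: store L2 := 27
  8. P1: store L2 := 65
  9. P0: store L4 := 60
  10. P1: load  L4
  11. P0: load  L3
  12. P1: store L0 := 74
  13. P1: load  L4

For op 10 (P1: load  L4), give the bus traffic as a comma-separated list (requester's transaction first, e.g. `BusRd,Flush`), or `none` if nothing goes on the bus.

bus = BusRd

[1] P1: load  L3 | P0:I, P1:E(90) | bus: BusRd
[2] P1: load  L0 | P0:I, P1:E(40) | bus: BusRd
[3] P0: store L2 := 71 | P0:M(71), P1:I | bus: BusRdX
[4] P1: load  L2 | P0:O(71), P1:S(71) | bus: BusRd
[5] P1: load  L2 | P0:O(71), P1:S(71) | bus: none
[6] P0: store L3 := 42 | P0:M(42), P1:I | bus: BusRdX
[7] P0: store L2 := 27 | P0:M(27), P1:I | bus: BusUpgr
[8] P1: store L2 := 65 | P0:I, P1:M(65) | bus: BusRdX,Flush
[9] P0: store L4 := 60 | P0:M(60), P1:I | bus: BusRdX
[10] P1: load  L4 | P0:O(60), P1:S(60) | bus: BusRd
[11] P0: load  L3 | P0:M(42), P1:I | bus: none
[12] P1: store L0 := 74 | P0:I, P1:M(74) | bus: none
[13] P1: load  L4 | P0:O(60), P1:S(60) | bus: none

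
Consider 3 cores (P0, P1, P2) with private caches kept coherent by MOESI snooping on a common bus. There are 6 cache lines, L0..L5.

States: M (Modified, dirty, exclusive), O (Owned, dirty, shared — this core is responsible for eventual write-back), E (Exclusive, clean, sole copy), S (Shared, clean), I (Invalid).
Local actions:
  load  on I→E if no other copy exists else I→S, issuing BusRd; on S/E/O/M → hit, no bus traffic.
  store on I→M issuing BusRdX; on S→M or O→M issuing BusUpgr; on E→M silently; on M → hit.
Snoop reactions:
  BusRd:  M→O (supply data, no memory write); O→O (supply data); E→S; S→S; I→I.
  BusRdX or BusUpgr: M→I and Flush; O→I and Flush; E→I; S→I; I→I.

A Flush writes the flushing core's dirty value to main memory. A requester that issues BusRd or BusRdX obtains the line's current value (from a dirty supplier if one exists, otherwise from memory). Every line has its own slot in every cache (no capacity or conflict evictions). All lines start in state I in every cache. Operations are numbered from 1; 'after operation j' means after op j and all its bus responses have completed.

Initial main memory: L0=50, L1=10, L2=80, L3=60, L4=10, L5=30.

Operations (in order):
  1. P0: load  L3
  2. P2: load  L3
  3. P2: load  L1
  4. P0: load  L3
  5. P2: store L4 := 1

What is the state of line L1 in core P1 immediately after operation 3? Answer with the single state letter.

state = I

step 1: P0: load  L3  ⟶  EII  (L3)  txn=BusRd  M[L3]=60
step 2: P2: load  L3  ⟶  SIS  (L3)  txn=BusRd  M[L3]=60
step 3: P2: load  L1  ⟶  IIE  (L1)  txn=BusRd  M[L1]=10
step 4: P0: load  L3  ⟶  SIS  (L3)  txn=∅  M[L3]=60
step 5: P2: store L4 := 1  ⟶  IIM  (L4)  txn=BusRdX  M[L4]=10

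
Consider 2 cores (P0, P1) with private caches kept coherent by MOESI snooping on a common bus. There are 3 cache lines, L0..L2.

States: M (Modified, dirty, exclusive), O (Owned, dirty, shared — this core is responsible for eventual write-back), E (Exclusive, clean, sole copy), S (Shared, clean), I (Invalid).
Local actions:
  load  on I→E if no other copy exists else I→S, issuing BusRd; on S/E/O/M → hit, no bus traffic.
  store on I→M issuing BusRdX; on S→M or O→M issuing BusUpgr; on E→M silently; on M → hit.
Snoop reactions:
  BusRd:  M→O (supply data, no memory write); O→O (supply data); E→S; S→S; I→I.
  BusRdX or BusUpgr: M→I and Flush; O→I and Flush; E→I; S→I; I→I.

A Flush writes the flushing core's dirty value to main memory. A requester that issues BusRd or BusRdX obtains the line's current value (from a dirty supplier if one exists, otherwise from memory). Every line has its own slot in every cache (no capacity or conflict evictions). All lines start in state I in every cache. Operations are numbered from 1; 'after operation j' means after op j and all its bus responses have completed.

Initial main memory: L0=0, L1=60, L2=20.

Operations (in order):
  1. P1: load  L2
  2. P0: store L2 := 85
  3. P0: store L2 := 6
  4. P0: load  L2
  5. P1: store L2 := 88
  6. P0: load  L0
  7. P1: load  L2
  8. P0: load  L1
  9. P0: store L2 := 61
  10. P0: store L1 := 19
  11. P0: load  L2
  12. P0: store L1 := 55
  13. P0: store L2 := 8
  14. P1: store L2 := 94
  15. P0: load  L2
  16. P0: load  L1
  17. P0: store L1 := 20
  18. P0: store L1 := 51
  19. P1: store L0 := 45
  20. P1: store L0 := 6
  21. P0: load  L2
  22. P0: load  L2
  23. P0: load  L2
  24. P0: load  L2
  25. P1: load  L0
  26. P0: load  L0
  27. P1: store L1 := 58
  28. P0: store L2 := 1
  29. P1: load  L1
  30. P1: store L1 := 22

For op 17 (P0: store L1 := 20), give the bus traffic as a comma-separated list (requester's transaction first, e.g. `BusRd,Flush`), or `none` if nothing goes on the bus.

[1] P1: load  L2 | P0:I, P1:E(20) | bus: BusRd
[2] P0: store L2 := 85 | P0:M(85), P1:I | bus: BusRdX
[3] P0: store L2 := 6 | P0:M(6), P1:I | bus: none
[4] P0: load  L2 | P0:M(6), P1:I | bus: none
[5] P1: store L2 := 88 | P0:I, P1:M(88) | bus: BusRdX,Flush
[6] P0: load  L0 | P0:E(0), P1:I | bus: BusRd
[7] P1: load  L2 | P0:I, P1:M(88) | bus: none
[8] P0: load  L1 | P0:E(60), P1:I | bus: BusRd
[9] P0: store L2 := 61 | P0:M(61), P1:I | bus: BusRdX,Flush
[10] P0: store L1 := 19 | P0:M(19), P1:I | bus: none
[11] P0: load  L2 | P0:M(61), P1:I | bus: none
[12] P0: store L1 := 55 | P0:M(55), P1:I | bus: none
[13] P0: store L2 := 8 | P0:M(8), P1:I | bus: none
[14] P1: store L2 := 94 | P0:I, P1:M(94) | bus: BusRdX,Flush
[15] P0: load  L2 | P0:S(94), P1:O(94) | bus: BusRd
[16] P0: load  L1 | P0:M(55), P1:I | bus: none
[17] P0: store L1 := 20 | P0:M(20), P1:I | bus: none
[18] P0: store L1 := 51 | P0:M(51), P1:I | bus: none
[19] P1: store L0 := 45 | P0:I, P1:M(45) | bus: BusRdX
[20] P1: store L0 := 6 | P0:I, P1:M(6) | bus: none
[21] P0: load  L2 | P0:S(94), P1:O(94) | bus: none
[22] P0: load  L2 | P0:S(94), P1:O(94) | bus: none
[23] P0: load  L2 | P0:S(94), P1:O(94) | bus: none
[24] P0: load  L2 | P0:S(94), P1:O(94) | bus: none
[25] P1: load  L0 | P0:I, P1:M(6) | bus: none
[26] P0: load  L0 | P0:S(6), P1:O(6) | bus: BusRd
[27] P1: store L1 := 58 | P0:I, P1:M(58) | bus: BusRdX,Flush
[28] P0: store L2 := 1 | P0:M(1), P1:I | bus: BusUpgr,Flush
[29] P1: load  L1 | P0:I, P1:M(58) | bus: none
[30] P1: store L1 := 22 | P0:I, P1:M(22) | bus: none

bus = none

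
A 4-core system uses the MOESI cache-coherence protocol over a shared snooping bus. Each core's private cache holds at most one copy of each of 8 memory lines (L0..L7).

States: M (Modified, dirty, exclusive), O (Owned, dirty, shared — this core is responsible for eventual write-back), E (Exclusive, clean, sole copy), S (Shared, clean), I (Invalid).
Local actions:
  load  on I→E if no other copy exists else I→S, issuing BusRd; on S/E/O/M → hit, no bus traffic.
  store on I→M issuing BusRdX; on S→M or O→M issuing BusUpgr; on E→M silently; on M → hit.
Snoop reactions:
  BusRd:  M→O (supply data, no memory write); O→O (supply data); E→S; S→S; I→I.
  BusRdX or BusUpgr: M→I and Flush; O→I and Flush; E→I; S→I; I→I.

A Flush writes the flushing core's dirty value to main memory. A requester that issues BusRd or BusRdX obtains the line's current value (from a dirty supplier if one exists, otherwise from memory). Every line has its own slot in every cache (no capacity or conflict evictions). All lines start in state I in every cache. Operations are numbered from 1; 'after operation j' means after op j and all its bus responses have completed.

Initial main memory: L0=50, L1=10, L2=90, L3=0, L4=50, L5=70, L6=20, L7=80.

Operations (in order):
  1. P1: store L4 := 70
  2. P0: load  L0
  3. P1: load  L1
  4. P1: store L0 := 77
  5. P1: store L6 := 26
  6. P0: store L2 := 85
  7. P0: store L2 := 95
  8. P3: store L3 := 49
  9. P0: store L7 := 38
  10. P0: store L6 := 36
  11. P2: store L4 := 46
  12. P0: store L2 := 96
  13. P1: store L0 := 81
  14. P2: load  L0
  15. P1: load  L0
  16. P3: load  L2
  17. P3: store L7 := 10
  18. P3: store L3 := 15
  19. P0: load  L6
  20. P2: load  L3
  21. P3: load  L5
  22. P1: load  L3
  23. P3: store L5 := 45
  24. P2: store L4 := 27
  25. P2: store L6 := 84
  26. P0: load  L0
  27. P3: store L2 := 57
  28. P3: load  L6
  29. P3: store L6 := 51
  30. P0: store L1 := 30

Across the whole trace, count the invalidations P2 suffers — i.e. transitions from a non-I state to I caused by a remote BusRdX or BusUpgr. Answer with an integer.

[1] P1: store L4 := 70 | P0:I, P1:M(70), P2:I, P3:I | bus: BusRdX
[2] P0: load  L0 | P0:E(50), P1:I, P2:I, P3:I | bus: BusRd
[3] P1: load  L1 | P0:I, P1:E(10), P2:I, P3:I | bus: BusRd
[4] P1: store L0 := 77 | P0:I, P1:M(77), P2:I, P3:I | bus: BusRdX
[5] P1: store L6 := 26 | P0:I, P1:M(26), P2:I, P3:I | bus: BusRdX
[6] P0: store L2 := 85 | P0:M(85), P1:I, P2:I, P3:I | bus: BusRdX
[7] P0: store L2 := 95 | P0:M(95), P1:I, P2:I, P3:I | bus: none
[8] P3: store L3 := 49 | P0:I, P1:I, P2:I, P3:M(49) | bus: BusRdX
[9] P0: store L7 := 38 | P0:M(38), P1:I, P2:I, P3:I | bus: BusRdX
[10] P0: store L6 := 36 | P0:M(36), P1:I, P2:I, P3:I | bus: BusRdX,Flush
[11] P2: store L4 := 46 | P0:I, P1:I, P2:M(46), P3:I | bus: BusRdX,Flush
[12] P0: store L2 := 96 | P0:M(96), P1:I, P2:I, P3:I | bus: none
[13] P1: store L0 := 81 | P0:I, P1:M(81), P2:I, P3:I | bus: none
[14] P2: load  L0 | P0:I, P1:O(81), P2:S(81), P3:I | bus: BusRd
[15] P1: load  L0 | P0:I, P1:O(81), P2:S(81), P3:I | bus: none
[16] P3: load  L2 | P0:O(96), P1:I, P2:I, P3:S(96) | bus: BusRd
[17] P3: store L7 := 10 | P0:I, P1:I, P2:I, P3:M(10) | bus: BusRdX,Flush
[18] P3: store L3 := 15 | P0:I, P1:I, P2:I, P3:M(15) | bus: none
[19] P0: load  L6 | P0:M(36), P1:I, P2:I, P3:I | bus: none
[20] P2: load  L3 | P0:I, P1:I, P2:S(15), P3:O(15) | bus: BusRd
[21] P3: load  L5 | P0:I, P1:I, P2:I, P3:E(70) | bus: BusRd
[22] P1: load  L3 | P0:I, P1:S(15), P2:S(15), P3:O(15) | bus: BusRd
[23] P3: store L5 := 45 | P0:I, P1:I, P2:I, P3:M(45) | bus: none
[24] P2: store L4 := 27 | P0:I, P1:I, P2:M(27), P3:I | bus: none
[25] P2: store L6 := 84 | P0:I, P1:I, P2:M(84), P3:I | bus: BusRdX,Flush
[26] P0: load  L0 | P0:S(81), P1:O(81), P2:S(81), P3:I | bus: BusRd
[27] P3: store L2 := 57 | P0:I, P1:I, P2:I, P3:M(57) | bus: BusUpgr,Flush
[28] P3: load  L6 | P0:I, P1:I, P2:O(84), P3:S(84) | bus: BusRd
[29] P3: store L6 := 51 | P0:I, P1:I, P2:I, P3:M(51) | bus: BusUpgr,Flush
[30] P0: store L1 := 30 | P0:M(30), P1:I, P2:I, P3:I | bus: BusRdX

invalidations = 1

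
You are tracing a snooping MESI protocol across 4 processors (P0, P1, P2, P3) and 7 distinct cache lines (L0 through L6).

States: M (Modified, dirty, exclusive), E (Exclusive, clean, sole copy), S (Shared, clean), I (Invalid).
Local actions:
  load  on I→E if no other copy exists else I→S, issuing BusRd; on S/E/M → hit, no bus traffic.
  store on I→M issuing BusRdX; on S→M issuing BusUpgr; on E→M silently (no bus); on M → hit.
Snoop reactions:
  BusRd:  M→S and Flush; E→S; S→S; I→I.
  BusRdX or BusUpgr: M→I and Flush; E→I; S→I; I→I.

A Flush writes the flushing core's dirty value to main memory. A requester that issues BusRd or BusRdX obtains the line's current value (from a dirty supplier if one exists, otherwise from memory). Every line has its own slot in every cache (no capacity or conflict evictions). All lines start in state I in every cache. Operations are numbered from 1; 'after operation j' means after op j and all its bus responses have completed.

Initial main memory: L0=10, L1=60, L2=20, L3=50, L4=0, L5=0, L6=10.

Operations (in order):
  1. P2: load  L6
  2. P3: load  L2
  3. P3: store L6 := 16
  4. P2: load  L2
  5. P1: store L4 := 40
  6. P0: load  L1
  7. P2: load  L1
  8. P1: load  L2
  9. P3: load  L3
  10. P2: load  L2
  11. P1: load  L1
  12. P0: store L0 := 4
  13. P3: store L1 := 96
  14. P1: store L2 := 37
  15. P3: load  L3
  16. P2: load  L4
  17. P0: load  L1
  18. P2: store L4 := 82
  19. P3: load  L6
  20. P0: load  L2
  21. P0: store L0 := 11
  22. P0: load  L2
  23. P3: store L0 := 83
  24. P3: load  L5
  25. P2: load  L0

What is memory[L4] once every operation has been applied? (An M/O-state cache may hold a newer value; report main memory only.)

[1] P2: load  L6 | P0:I, P1:I, P2:E(10), P3:I | bus: BusRd
[2] P3: load  L2 | P0:I, P1:I, P2:I, P3:E(20) | bus: BusRd
[3] P3: store L6 := 16 | P0:I, P1:I, P2:I, P3:M(16) | bus: BusRdX
[4] P2: load  L2 | P0:I, P1:I, P2:S(20), P3:S(20) | bus: BusRd
[5] P1: store L4 := 40 | P0:I, P1:M(40), P2:I, P3:I | bus: BusRdX
[6] P0: load  L1 | P0:E(60), P1:I, P2:I, P3:I | bus: BusRd
[7] P2: load  L1 | P0:S(60), P1:I, P2:S(60), P3:I | bus: BusRd
[8] P1: load  L2 | P0:I, P1:S(20), P2:S(20), P3:S(20) | bus: BusRd
[9] P3: load  L3 | P0:I, P1:I, P2:I, P3:E(50) | bus: BusRd
[10] P2: load  L2 | P0:I, P1:S(20), P2:S(20), P3:S(20) | bus: none
[11] P1: load  L1 | P0:S(60), P1:S(60), P2:S(60), P3:I | bus: BusRd
[12] P0: store L0 := 4 | P0:M(4), P1:I, P2:I, P3:I | bus: BusRdX
[13] P3: store L1 := 96 | P0:I, P1:I, P2:I, P3:M(96) | bus: BusRdX
[14] P1: store L2 := 37 | P0:I, P1:M(37), P2:I, P3:I | bus: BusUpgr
[15] P3: load  L3 | P0:I, P1:I, P2:I, P3:E(50) | bus: none
[16] P2: load  L4 | P0:I, P1:S(40), P2:S(40), P3:I | bus: BusRd,Flush
[17] P0: load  L1 | P0:S(96), P1:I, P2:I, P3:S(96) | bus: BusRd,Flush
[18] P2: store L4 := 82 | P0:I, P1:I, P2:M(82), P3:I | bus: BusUpgr
[19] P3: load  L6 | P0:I, P1:I, P2:I, P3:M(16) | bus: none
[20] P0: load  L2 | P0:S(37), P1:S(37), P2:I, P3:I | bus: BusRd,Flush
[21] P0: store L0 := 11 | P0:M(11), P1:I, P2:I, P3:I | bus: none
[22] P0: load  L2 | P0:S(37), P1:S(37), P2:I, P3:I | bus: none
[23] P3: store L0 := 83 | P0:I, P1:I, P2:I, P3:M(83) | bus: BusRdX,Flush
[24] P3: load  L5 | P0:I, P1:I, P2:I, P3:E(0) | bus: BusRd
[25] P2: load  L0 | P0:I, P1:I, P2:S(83), P3:S(83) | bus: BusRd,Flush

memory[L4] = 40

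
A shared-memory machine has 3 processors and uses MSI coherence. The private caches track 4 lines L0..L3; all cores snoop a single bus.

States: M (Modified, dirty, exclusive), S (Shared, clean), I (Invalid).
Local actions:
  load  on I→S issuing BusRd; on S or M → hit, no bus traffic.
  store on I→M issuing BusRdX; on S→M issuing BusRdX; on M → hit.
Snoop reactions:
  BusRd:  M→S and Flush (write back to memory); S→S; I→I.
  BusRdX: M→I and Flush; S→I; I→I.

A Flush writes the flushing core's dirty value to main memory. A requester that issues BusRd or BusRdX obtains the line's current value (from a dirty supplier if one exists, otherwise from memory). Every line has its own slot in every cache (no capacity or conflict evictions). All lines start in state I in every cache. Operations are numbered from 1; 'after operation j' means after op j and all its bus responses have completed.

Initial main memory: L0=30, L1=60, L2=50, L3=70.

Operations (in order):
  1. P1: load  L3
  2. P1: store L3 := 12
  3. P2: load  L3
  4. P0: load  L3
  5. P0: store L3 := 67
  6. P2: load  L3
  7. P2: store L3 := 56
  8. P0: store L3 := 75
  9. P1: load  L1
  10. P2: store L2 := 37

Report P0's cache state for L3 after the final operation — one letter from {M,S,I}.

step 1: P1: load  L3  ⟶  ISI  (L3)  txn=BusRd  M[L3]=70
step 2: P1: store L3 := 12  ⟶  IMI  (L3)  txn=BusRdX  M[L3]=70
step 3: P2: load  L3  ⟶  ISS  (L3)  txn=BusRd+Flush  M[L3]=12
step 4: P0: load  L3  ⟶  SSS  (L3)  txn=BusRd  M[L3]=12
step 5: P0: store L3 := 67  ⟶  MII  (L3)  txn=BusRdX  M[L3]=12
step 6: P2: load  L3  ⟶  SIS  (L3)  txn=BusRd+Flush  M[L3]=67
step 7: P2: store L3 := 56  ⟶  IIM  (L3)  txn=BusRdX  M[L3]=67
step 8: P0: store L3 := 75  ⟶  MII  (L3)  txn=BusRdX+Flush  M[L3]=56
step 9: P1: load  L1  ⟶  ISI  (L1)  txn=BusRd  M[L1]=60
step 10: P2: store L2 := 37  ⟶  IIM  (L2)  txn=BusRdX  M[L2]=50

state = M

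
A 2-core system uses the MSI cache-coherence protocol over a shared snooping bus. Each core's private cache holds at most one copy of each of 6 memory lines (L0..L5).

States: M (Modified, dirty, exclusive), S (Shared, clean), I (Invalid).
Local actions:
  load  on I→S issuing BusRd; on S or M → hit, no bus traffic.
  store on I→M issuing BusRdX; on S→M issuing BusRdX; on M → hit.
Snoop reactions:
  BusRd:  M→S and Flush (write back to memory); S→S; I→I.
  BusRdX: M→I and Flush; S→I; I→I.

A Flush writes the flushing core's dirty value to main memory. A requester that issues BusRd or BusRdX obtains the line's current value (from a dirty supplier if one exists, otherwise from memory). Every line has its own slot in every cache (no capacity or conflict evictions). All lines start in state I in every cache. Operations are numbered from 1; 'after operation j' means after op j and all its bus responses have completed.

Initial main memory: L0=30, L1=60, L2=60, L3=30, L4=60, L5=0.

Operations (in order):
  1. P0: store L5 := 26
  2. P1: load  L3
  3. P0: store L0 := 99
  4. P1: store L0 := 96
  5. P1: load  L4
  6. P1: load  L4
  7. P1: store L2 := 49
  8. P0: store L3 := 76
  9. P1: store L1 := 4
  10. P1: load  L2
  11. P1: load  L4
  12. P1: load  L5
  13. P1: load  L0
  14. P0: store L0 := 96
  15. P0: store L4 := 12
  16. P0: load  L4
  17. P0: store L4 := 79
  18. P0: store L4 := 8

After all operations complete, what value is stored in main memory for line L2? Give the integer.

memory[L2] = 60

[1] P0: store L5 := 26 | P0:M(26), P1:I | bus: BusRdX
[2] P1: load  L3 | P0:I, P1:S(30) | bus: BusRd
[3] P0: store L0 := 99 | P0:M(99), P1:I | bus: BusRdX
[4] P1: store L0 := 96 | P0:I, P1:M(96) | bus: BusRdX,Flush
[5] P1: load  L4 | P0:I, P1:S(60) | bus: BusRd
[6] P1: load  L4 | P0:I, P1:S(60) | bus: none
[7] P1: store L2 := 49 | P0:I, P1:M(49) | bus: BusRdX
[8] P0: store L3 := 76 | P0:M(76), P1:I | bus: BusRdX
[9] P1: store L1 := 4 | P0:I, P1:M(4) | bus: BusRdX
[10] P1: load  L2 | P0:I, P1:M(49) | bus: none
[11] P1: load  L4 | P0:I, P1:S(60) | bus: none
[12] P1: load  L5 | P0:S(26), P1:S(26) | bus: BusRd,Flush
[13] P1: load  L0 | P0:I, P1:M(96) | bus: none
[14] P0: store L0 := 96 | P0:M(96), P1:I | bus: BusRdX,Flush
[15] P0: store L4 := 12 | P0:M(12), P1:I | bus: BusRdX
[16] P0: load  L4 | P0:M(12), P1:I | bus: none
[17] P0: store L4 := 79 | P0:M(79), P1:I | bus: none
[18] P0: store L4 := 8 | P0:M(8), P1:I | bus: none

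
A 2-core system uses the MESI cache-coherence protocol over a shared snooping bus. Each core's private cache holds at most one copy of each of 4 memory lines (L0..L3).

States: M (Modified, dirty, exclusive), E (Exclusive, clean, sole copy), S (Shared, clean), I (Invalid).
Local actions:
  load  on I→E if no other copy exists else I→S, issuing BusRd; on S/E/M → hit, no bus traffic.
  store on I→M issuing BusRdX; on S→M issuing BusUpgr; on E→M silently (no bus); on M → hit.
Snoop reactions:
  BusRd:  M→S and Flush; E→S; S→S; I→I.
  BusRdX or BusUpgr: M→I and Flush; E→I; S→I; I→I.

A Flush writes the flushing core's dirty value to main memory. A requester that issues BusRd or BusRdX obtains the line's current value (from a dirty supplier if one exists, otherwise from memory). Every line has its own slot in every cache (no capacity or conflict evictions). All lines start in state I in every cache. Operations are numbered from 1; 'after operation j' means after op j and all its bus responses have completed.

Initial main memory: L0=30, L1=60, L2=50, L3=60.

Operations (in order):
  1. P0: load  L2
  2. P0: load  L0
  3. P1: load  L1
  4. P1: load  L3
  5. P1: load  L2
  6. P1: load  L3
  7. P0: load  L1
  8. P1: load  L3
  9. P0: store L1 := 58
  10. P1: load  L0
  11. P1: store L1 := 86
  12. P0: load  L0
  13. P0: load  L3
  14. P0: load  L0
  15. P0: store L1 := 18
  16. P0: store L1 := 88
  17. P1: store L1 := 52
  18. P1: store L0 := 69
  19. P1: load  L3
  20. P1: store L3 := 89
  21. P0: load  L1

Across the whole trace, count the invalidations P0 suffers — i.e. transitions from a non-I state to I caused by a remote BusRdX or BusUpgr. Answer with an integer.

invalidations = 4

step 1: P0: load  L2  ⟶  EI  (L2)  txn=BusRd  M[L2]=50
step 2: P0: load  L0  ⟶  EI  (L0)  txn=BusRd  M[L0]=30
step 3: P1: load  L1  ⟶  IE  (L1)  txn=BusRd  M[L1]=60
step 4: P1: load  L3  ⟶  IE  (L3)  txn=BusRd  M[L3]=60
step 5: P1: load  L2  ⟶  SS  (L2)  txn=BusRd  M[L2]=50
step 6: P1: load  L3  ⟶  IE  (L3)  txn=∅  M[L3]=60
step 7: P0: load  L1  ⟶  SS  (L1)  txn=BusRd  M[L1]=60
step 8: P1: load  L3  ⟶  IE  (L3)  txn=∅  M[L3]=60
step 9: P0: store L1 := 58  ⟶  MI  (L1)  txn=BusUpgr  M[L1]=60
step 10: P1: load  L0  ⟶  SS  (L0)  txn=BusRd  M[L0]=30
step 11: P1: store L1 := 86  ⟶  IM  (L1)  txn=BusRdX+Flush  M[L1]=58
step 12: P0: load  L0  ⟶  SS  (L0)  txn=∅  M[L0]=30
step 13: P0: load  L3  ⟶  SS  (L3)  txn=BusRd  M[L3]=60
step 14: P0: load  L0  ⟶  SS  (L0)  txn=∅  M[L0]=30
step 15: P0: store L1 := 18  ⟶  MI  (L1)  txn=BusRdX+Flush  M[L1]=86
step 16: P0: store L1 := 88  ⟶  MI  (L1)  txn=∅  M[L1]=86
step 17: P1: store L1 := 52  ⟶  IM  (L1)  txn=BusRdX+Flush  M[L1]=88
step 18: P1: store L0 := 69  ⟶  IM  (L0)  txn=BusUpgr  M[L0]=30
step 19: P1: load  L3  ⟶  SS  (L3)  txn=∅  M[L3]=60
step 20: P1: store L3 := 89  ⟶  IM  (L3)  txn=BusUpgr  M[L3]=60
step 21: P0: load  L1  ⟶  SS  (L1)  txn=BusRd+Flush  M[L1]=52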